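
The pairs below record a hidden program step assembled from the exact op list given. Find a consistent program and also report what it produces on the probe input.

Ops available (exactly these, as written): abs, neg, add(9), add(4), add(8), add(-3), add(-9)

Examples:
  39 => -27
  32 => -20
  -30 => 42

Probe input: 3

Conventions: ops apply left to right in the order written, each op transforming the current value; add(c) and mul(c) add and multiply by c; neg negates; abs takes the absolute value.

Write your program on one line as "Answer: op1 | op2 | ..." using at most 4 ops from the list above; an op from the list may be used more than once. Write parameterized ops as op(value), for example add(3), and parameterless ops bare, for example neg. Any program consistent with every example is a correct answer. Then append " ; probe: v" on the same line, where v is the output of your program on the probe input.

neg | add(8) | add(4) ; probe: 9

Check, running the answer program on each example:
  39 -> -39 -> -31 -> -27
  32 -> -32 -> -24 -> -20
  -30 -> 30 -> 38 -> 42
  probe: 3 -> -3 -> 5 -> 9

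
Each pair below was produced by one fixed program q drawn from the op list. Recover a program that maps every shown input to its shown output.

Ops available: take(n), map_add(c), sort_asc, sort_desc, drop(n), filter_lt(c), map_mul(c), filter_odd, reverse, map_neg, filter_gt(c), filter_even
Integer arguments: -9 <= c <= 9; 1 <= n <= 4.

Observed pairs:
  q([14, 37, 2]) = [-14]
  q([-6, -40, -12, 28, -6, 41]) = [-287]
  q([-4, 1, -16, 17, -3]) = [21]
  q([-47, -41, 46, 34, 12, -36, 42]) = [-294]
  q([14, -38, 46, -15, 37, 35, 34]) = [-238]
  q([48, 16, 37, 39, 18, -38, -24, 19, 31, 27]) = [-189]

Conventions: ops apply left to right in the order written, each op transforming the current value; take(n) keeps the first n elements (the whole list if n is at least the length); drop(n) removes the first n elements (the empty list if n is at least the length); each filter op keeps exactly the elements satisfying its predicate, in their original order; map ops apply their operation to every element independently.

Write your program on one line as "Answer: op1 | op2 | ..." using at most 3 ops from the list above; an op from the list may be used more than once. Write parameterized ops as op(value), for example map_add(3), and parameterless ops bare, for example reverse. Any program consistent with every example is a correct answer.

map_mul(-7) | reverse | take(1)

Check, running the answer program on each example:
  [14, 37, 2] -> [-98, -259, -14] -> [-14, -259, -98] -> [-14]
  [-6, -40, -12, 28, -6, 41] -> [42, 280, 84, -196, 42, -287] -> [-287, 42, -196, 84, 280, 42] -> [-287]
  [-4, 1, -16, 17, -3] -> [28, -7, 112, -119, 21] -> [21, -119, 112, -7, 28] -> [21]
  [-47, -41, 46, 34, 12, -36, 42] -> [329, 287, -322, -238, -84, 252, -294] -> [-294, 252, -84, -238, -322, 287, 329] -> [-294]
  [14, -38, 46, -15, 37, 35, 34] -> [-98, 266, -322, 105, -259, -245, -238] -> [-238, -245, -259, 105, -322, 266, -98] -> [-238]
  [48, 16, 37, 39, 18, -38, -24, 19, 31, 27] -> [-336, -112, -259, -273, -126, 266, 168, -133, -217, -189] -> [-189, -217, -133, 168, 266, -126, -273, -259, -112, -336] -> [-189]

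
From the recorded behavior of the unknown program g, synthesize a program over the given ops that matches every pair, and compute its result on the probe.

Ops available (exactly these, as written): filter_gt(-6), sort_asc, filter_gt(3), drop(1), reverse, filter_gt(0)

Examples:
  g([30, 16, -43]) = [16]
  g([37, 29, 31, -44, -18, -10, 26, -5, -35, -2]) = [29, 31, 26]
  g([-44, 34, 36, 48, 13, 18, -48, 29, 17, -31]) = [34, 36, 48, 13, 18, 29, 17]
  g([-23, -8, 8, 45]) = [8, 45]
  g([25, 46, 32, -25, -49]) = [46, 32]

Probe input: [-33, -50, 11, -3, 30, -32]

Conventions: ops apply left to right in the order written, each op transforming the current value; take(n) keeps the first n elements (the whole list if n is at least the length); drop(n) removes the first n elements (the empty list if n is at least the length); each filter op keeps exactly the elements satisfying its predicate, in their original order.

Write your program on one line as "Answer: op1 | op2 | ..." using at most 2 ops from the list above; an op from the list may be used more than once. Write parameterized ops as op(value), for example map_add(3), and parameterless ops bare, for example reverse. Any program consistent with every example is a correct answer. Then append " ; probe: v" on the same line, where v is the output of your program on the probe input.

drop(1) | filter_gt(3) ; probe: [11, 30]

Check, running the answer program on each example:
  [30, 16, -43] -> [16, -43] -> [16]
  [37, 29, 31, -44, -18, -10, 26, -5, -35, -2] -> [29, 31, -44, -18, -10, 26, -5, -35, -2] -> [29, 31, 26]
  [-44, 34, 36, 48, 13, 18, -48, 29, 17, -31] -> [34, 36, 48, 13, 18, -48, 29, 17, -31] -> [34, 36, 48, 13, 18, 29, 17]
  [-23, -8, 8, 45] -> [-8, 8, 45] -> [8, 45]
  [25, 46, 32, -25, -49] -> [46, 32, -25, -49] -> [46, 32]
  probe: [-33, -50, 11, -3, 30, -32] -> [-50, 11, -3, 30, -32] -> [11, 30]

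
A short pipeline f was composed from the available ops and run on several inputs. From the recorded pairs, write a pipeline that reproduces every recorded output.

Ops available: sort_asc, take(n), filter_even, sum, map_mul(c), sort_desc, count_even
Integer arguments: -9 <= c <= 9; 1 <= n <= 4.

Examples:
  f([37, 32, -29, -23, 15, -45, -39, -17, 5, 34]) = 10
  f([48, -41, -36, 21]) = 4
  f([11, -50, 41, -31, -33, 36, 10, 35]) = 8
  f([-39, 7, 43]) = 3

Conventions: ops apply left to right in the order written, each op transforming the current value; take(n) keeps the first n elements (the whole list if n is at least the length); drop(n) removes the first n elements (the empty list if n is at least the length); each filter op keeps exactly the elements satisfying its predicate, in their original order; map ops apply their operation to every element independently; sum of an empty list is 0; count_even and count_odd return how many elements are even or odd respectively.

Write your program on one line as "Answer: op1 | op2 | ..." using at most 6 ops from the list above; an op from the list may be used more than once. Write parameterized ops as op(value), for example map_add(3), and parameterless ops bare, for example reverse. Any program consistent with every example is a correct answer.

sort_asc | map_mul(-3) | sort_asc | map_mul(4) | count_even

Check, running the answer program on each example:
  [37, 32, -29, -23, 15, -45, -39, -17, 5, 34] -> [-45, -39, -29, -23, -17, 5, 15, 32, 34, 37] -> [135, 117, 87, 69, 51, -15, -45, -96, -102, -111] -> [-111, -102, -96, -45, -15, 51, 69, 87, 117, 135] -> [-444, -408, -384, -180, -60, 204, 276, 348, 468, 540] -> 10
  [48, -41, -36, 21] -> [-41, -36, 21, 48] -> [123, 108, -63, -144] -> [-144, -63, 108, 123] -> [-576, -252, 432, 492] -> 4
  [11, -50, 41, -31, -33, 36, 10, 35] -> [-50, -33, -31, 10, 11, 35, 36, 41] -> [150, 99, 93, -30, -33, -105, -108, -123] -> [-123, -108, -105, -33, -30, 93, 99, 150] -> [-492, -432, -420, -132, -120, 372, 396, 600] -> 8
  [-39, 7, 43] -> [-39, 7, 43] -> [117, -21, -129] -> [-129, -21, 117] -> [-516, -84, 468] -> 3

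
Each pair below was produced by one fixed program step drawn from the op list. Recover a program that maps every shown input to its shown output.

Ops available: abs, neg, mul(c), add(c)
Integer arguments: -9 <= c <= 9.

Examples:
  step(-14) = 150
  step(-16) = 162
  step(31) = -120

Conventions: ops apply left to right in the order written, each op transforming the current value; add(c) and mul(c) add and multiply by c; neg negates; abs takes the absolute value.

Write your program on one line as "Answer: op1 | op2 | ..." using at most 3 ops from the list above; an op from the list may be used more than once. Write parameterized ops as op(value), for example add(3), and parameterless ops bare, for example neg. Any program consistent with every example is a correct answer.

add(-2) | add(-9) | mul(-6)

Check, running the answer program on each example:
  -14 -> -16 -> -25 -> 150
  -16 -> -18 -> -27 -> 162
  31 -> 29 -> 20 -> -120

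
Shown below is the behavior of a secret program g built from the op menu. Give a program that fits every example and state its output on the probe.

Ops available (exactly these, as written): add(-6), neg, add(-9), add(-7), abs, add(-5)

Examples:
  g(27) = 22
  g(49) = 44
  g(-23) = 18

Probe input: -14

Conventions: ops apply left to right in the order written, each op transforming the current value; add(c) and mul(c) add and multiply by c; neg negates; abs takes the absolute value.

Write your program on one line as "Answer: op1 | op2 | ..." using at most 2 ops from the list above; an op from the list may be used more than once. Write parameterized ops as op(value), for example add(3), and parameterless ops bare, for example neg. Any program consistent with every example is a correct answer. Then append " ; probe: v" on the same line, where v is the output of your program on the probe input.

abs | add(-5) ; probe: 9

Check, running the answer program on each example:
  27 -> 27 -> 22
  49 -> 49 -> 44
  -23 -> 23 -> 18
  probe: -14 -> 14 -> 9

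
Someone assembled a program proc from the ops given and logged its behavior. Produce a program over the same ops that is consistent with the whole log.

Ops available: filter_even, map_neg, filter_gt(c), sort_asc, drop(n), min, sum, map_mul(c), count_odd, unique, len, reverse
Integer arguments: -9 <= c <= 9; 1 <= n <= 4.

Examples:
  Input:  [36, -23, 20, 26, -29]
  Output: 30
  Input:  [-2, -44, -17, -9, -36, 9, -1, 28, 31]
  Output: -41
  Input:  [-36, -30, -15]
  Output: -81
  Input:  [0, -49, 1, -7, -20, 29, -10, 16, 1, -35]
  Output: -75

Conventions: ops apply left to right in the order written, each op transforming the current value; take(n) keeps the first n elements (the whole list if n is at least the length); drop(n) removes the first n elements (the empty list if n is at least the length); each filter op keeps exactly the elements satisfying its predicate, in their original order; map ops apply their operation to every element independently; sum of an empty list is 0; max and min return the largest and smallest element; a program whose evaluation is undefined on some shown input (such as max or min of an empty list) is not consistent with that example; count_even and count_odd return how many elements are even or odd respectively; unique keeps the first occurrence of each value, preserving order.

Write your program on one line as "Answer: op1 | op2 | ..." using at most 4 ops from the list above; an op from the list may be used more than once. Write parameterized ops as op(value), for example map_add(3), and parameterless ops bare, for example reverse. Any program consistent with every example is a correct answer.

reverse | unique | sum

Check, running the answer program on each example:
  [36, -23, 20, 26, -29] -> [-29, 26, 20, -23, 36] -> [-29, 26, 20, -23, 36] -> 30
  [-2, -44, -17, -9, -36, 9, -1, 28, 31] -> [31, 28, -1, 9, -36, -9, -17, -44, -2] -> [31, 28, -1, 9, -36, -9, -17, -44, -2] -> -41
  [-36, -30, -15] -> [-15, -30, -36] -> [-15, -30, -36] -> -81
  [0, -49, 1, -7, -20, 29, -10, 16, 1, -35] -> [-35, 1, 16, -10, 29, -20, -7, 1, -49, 0] -> [-35, 1, 16, -10, 29, -20, -7, -49, 0] -> -75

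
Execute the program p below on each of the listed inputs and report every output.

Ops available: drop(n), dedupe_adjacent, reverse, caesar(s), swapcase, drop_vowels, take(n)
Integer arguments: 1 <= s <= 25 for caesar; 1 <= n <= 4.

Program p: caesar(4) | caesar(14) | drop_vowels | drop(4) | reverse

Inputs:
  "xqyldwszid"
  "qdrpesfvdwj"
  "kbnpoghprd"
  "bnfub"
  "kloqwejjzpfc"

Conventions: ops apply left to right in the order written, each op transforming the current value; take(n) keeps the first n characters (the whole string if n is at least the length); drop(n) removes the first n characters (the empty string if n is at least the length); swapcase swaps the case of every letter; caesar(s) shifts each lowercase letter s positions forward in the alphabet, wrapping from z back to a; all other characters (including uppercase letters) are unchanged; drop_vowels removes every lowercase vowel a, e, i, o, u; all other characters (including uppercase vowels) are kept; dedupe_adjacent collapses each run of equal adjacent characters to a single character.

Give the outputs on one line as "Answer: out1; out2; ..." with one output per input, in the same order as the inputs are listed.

Execution, op by op:
  "xqyldwszid" -> "bucphawdmh" -> "piqdvokrav" -> "pqdvkrv" -> "krv" -> "vrk"
  "qdrpesfvdwj" -> "uhvtiwjzhan" -> "ivjhwkxnvob" -> "vjhwkxnvb" -> "kxnvb" -> "bvnxk"
  "kbnpoghprd" -> "ofrtskltvh" -> "ctfhgyzhjv" -> "ctfhgyzhjv" -> "gyzhjv" -> "vjhzyg"
  "bnfub" -> "frjyf" -> "tfxmt" -> "tfxmt" -> "t" -> "t"
  "kloqwejjzpfc" -> "opsuainndtjg" -> "cdgiowbbrhxu" -> "cdgwbbrhx" -> "bbrhx" -> "xhrbb"

"vrk"; "bvnxk"; "vjhzyg"; "t"; "xhrbb"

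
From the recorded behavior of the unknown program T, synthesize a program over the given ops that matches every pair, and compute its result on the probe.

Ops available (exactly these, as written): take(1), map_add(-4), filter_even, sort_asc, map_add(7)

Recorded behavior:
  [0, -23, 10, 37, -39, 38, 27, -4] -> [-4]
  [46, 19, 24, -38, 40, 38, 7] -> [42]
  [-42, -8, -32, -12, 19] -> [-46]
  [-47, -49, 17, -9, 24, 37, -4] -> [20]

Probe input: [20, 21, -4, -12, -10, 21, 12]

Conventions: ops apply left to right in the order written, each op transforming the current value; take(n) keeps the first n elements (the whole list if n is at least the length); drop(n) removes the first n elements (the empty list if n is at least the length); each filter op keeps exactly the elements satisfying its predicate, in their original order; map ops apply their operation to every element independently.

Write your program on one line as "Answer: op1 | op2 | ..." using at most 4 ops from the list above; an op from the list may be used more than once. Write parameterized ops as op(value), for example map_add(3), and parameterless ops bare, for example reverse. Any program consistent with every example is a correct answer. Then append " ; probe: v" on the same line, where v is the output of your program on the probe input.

filter_even | map_add(-4) | take(1) ; probe: [16]

Check, running the answer program on each example:
  [0, -23, 10, 37, -39, 38, 27, -4] -> [0, 10, 38, -4] -> [-4, 6, 34, -8] -> [-4]
  [46, 19, 24, -38, 40, 38, 7] -> [46, 24, -38, 40, 38] -> [42, 20, -42, 36, 34] -> [42]
  [-42, -8, -32, -12, 19] -> [-42, -8, -32, -12] -> [-46, -12, -36, -16] -> [-46]
  [-47, -49, 17, -9, 24, 37, -4] -> [24, -4] -> [20, -8] -> [20]
  probe: [20, 21, -4, -12, -10, 21, 12] -> [20, -4, -12, -10, 12] -> [16, -8, -16, -14, 8] -> [16]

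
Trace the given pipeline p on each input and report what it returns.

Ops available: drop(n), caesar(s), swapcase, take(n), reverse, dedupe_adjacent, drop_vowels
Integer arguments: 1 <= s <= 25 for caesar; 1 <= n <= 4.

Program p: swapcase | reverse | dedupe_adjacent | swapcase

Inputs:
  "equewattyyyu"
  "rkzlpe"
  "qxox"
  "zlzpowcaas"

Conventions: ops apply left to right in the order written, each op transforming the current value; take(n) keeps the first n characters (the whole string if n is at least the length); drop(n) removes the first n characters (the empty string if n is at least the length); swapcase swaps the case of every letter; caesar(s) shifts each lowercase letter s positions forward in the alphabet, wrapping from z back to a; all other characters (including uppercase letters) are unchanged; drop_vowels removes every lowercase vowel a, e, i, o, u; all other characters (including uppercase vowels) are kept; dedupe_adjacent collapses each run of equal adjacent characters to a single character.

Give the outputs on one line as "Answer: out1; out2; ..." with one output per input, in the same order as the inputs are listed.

"uytaweuqe"; "eplzkr"; "xoxq"; "sacwopzlz"

Execution, op by op:
  "equewattyyyu" -> "EQUEWATTYYYU" -> "UYYYTTAWEUQE" -> "UYTAWEUQE" -> "uytaweuqe"
  "rkzlpe" -> "RKZLPE" -> "EPLZKR" -> "EPLZKR" -> "eplzkr"
  "qxox" -> "QXOX" -> "XOXQ" -> "XOXQ" -> "xoxq"
  "zlzpowcaas" -> "ZLZPOWCAAS" -> "SAACWOPZLZ" -> "SACWOPZLZ" -> "sacwopzlz"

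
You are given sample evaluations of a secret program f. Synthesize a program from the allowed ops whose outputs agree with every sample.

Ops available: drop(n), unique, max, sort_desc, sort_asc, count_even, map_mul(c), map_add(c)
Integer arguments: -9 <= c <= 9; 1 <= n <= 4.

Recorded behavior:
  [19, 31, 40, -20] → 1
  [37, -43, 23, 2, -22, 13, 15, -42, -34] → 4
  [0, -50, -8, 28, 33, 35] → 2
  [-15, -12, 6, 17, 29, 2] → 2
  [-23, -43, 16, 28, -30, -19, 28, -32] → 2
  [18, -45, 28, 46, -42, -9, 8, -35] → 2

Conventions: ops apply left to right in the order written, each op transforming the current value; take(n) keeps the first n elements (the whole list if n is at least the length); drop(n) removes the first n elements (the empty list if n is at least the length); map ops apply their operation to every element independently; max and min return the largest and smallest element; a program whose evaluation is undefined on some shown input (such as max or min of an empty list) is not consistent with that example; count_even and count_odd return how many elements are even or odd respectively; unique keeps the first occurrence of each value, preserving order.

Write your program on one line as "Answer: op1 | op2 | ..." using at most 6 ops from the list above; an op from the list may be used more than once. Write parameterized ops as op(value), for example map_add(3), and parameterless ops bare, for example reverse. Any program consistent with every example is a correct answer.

map_add(-3) | sort_desc | sort_asc | drop(2) | sort_desc | count_even

Check, running the answer program on each example:
  [19, 31, 40, -20] -> [16, 28, 37, -23] -> [37, 28, 16, -23] -> [-23, 16, 28, 37] -> [28, 37] -> [37, 28] -> 1
  [37, -43, 23, 2, -22, 13, 15, -42, -34] -> [34, -46, 20, -1, -25, 10, 12, -45, -37] -> [34, 20, 12, 10, -1, -25, -37, -45, -46] -> [-46, -45, -37, -25, -1, 10, 12, 20, 34] -> [-37, -25, -1, 10, 12, 20, 34] -> [34, 20, 12, 10, -1, -25, -37] -> 4
  [0, -50, -8, 28, 33, 35] -> [-3, -53, -11, 25, 30, 32] -> [32, 30, 25, -3, -11, -53] -> [-53, -11, -3, 25, 30, 32] -> [-3, 25, 30, 32] -> [32, 30, 25, -3] -> 2
  [-15, -12, 6, 17, 29, 2] -> [-18, -15, 3, 14, 26, -1] -> [26, 14, 3, -1, -15, -18] -> [-18, -15, -1, 3, 14, 26] -> [-1, 3, 14, 26] -> [26, 14, 3, -1] -> 2
  [-23, -43, 16, 28, -30, -19, 28, -32] -> [-26, -46, 13, 25, -33, -22, 25, -35] -> [25, 25, 13, -22, -26, -33, -35, -46] -> [-46, -35, -33, -26, -22, 13, 25, 25] -> [-33, -26, -22, 13, 25, 25] -> [25, 25, 13, -22, -26, -33] -> 2
  [18, -45, 28, 46, -42, -9, 8, -35] -> [15, -48, 25, 43, -45, -12, 5, -38] -> [43, 25, 15, 5, -12, -38, -45, -48] -> [-48, -45, -38, -12, 5, 15, 25, 43] -> [-38, -12, 5, 15, 25, 43] -> [43, 25, 15, 5, -12, -38] -> 2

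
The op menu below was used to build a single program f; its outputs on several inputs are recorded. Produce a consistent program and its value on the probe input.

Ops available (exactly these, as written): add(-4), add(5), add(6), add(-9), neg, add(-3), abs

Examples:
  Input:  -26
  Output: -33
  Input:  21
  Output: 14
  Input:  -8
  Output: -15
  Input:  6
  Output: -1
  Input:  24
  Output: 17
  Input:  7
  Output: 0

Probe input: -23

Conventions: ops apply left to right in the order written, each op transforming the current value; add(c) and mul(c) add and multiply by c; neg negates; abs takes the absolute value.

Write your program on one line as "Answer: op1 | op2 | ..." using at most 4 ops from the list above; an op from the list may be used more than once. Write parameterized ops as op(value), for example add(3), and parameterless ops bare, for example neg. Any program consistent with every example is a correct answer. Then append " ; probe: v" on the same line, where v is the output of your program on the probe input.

add(-9) | add(-3) | add(5) ; probe: -30

Check, running the answer program on each example:
  -26 -> -35 -> -38 -> -33
  21 -> 12 -> 9 -> 14
  -8 -> -17 -> -20 -> -15
  6 -> -3 -> -6 -> -1
  24 -> 15 -> 12 -> 17
  7 -> -2 -> -5 -> 0
  probe: -23 -> -32 -> -35 -> -30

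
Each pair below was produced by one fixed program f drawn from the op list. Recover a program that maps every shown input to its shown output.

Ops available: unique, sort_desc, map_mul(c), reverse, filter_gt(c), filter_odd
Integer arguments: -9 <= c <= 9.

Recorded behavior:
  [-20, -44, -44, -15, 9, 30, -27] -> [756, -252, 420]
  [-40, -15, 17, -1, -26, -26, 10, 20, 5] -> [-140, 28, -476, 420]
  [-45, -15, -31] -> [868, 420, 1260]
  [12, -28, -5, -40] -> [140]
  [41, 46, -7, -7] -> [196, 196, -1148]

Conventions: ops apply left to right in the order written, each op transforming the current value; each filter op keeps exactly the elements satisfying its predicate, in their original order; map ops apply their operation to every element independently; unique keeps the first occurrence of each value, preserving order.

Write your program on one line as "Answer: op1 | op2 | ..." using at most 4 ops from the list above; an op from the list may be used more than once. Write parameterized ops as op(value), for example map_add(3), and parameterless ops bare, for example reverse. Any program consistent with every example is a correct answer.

filter_odd | reverse | map_mul(7) | map_mul(-4)

Check, running the answer program on each example:
  [-20, -44, -44, -15, 9, 30, -27] -> [-15, 9, -27] -> [-27, 9, -15] -> [-189, 63, -105] -> [756, -252, 420]
  [-40, -15, 17, -1, -26, -26, 10, 20, 5] -> [-15, 17, -1, 5] -> [5, -1, 17, -15] -> [35, -7, 119, -105] -> [-140, 28, -476, 420]
  [-45, -15, -31] -> [-45, -15, -31] -> [-31, -15, -45] -> [-217, -105, -315] -> [868, 420, 1260]
  [12, -28, -5, -40] -> [-5] -> [-5] -> [-35] -> [140]
  [41, 46, -7, -7] -> [41, -7, -7] -> [-7, -7, 41] -> [-49, -49, 287] -> [196, 196, -1148]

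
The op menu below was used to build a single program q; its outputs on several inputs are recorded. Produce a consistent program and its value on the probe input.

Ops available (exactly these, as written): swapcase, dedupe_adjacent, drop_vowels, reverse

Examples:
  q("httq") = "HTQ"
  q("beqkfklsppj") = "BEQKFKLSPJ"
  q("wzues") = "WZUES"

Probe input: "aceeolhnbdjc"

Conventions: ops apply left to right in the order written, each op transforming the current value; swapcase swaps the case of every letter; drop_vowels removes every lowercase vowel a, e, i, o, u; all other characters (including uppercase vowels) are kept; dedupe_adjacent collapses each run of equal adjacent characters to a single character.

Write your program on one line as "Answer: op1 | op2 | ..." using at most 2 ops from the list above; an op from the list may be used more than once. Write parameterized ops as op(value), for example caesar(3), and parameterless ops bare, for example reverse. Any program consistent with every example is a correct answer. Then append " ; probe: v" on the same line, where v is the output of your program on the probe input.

swapcase | dedupe_adjacent ; probe: "ACEOLHNBDJC"

Check, running the answer program on each example:
  "httq" -> "HTTQ" -> "HTQ"
  "beqkfklsppj" -> "BEQKFKLSPPJ" -> "BEQKFKLSPJ"
  "wzues" -> "WZUES" -> "WZUES"
  probe: "aceeolhnbdjc" -> "ACEEOLHNBDJC" -> "ACEOLHNBDJC"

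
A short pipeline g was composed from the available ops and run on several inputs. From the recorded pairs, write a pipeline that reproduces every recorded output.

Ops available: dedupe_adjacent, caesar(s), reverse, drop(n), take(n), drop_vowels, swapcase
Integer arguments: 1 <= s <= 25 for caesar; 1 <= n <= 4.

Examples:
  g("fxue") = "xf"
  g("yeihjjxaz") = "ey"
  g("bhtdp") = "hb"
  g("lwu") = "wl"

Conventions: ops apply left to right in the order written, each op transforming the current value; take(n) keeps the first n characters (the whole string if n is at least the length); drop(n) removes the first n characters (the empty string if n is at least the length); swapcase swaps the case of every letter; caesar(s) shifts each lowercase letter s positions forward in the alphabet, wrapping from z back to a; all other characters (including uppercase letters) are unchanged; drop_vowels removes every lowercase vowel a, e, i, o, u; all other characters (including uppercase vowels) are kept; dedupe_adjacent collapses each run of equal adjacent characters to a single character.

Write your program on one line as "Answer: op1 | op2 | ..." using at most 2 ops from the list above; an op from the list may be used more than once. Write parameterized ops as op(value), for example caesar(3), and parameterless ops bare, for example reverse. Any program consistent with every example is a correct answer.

take(2) | reverse

Check, running the answer program on each example:
  "fxue" -> "fx" -> "xf"
  "yeihjjxaz" -> "ye" -> "ey"
  "bhtdp" -> "bh" -> "hb"
  "lwu" -> "lw" -> "wl"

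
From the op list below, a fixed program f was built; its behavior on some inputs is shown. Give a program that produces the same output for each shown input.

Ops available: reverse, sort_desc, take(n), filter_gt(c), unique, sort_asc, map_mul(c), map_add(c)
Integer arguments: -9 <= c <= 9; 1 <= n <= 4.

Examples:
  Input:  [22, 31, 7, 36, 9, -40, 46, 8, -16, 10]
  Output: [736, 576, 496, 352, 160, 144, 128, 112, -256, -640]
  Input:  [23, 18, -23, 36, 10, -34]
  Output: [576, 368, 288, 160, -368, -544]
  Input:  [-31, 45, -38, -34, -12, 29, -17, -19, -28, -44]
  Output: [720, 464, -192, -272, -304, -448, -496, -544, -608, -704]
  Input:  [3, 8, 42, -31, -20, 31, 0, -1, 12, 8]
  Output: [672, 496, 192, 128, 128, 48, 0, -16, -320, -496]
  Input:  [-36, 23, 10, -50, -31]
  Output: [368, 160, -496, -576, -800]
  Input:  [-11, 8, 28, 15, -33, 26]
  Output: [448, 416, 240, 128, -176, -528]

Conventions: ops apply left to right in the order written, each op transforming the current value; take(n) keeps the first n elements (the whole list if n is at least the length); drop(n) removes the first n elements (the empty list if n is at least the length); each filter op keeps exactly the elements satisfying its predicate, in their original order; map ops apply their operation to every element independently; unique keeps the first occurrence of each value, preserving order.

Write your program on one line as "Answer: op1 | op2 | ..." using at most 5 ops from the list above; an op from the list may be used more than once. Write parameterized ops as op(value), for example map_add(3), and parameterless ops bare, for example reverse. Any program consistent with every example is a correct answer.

map_mul(2) | reverse | sort_desc | map_mul(8)

Check, running the answer program on each example:
  [22, 31, 7, 36, 9, -40, 46, 8, -16, 10] -> [44, 62, 14, 72, 18, -80, 92, 16, -32, 20] -> [20, -32, 16, 92, -80, 18, 72, 14, 62, 44] -> [92, 72, 62, 44, 20, 18, 16, 14, -32, -80] -> [736, 576, 496, 352, 160, 144, 128, 112, -256, -640]
  [23, 18, -23, 36, 10, -34] -> [46, 36, -46, 72, 20, -68] -> [-68, 20, 72, -46, 36, 46] -> [72, 46, 36, 20, -46, -68] -> [576, 368, 288, 160, -368, -544]
  [-31, 45, -38, -34, -12, 29, -17, -19, -28, -44] -> [-62, 90, -76, -68, -24, 58, -34, -38, -56, -88] -> [-88, -56, -38, -34, 58, -24, -68, -76, 90, -62] -> [90, 58, -24, -34, -38, -56, -62, -68, -76, -88] -> [720, 464, -192, -272, -304, -448, -496, -544, -608, -704]
  [3, 8, 42, -31, -20, 31, 0, -1, 12, 8] -> [6, 16, 84, -62, -40, 62, 0, -2, 24, 16] -> [16, 24, -2, 0, 62, -40, -62, 84, 16, 6] -> [84, 62, 24, 16, 16, 6, 0, -2, -40, -62] -> [672, 496, 192, 128, 128, 48, 0, -16, -320, -496]
  [-36, 23, 10, -50, -31] -> [-72, 46, 20, -100, -62] -> [-62, -100, 20, 46, -72] -> [46, 20, -62, -72, -100] -> [368, 160, -496, -576, -800]
  [-11, 8, 28, 15, -33, 26] -> [-22, 16, 56, 30, -66, 52] -> [52, -66, 30, 56, 16, -22] -> [56, 52, 30, 16, -22, -66] -> [448, 416, 240, 128, -176, -528]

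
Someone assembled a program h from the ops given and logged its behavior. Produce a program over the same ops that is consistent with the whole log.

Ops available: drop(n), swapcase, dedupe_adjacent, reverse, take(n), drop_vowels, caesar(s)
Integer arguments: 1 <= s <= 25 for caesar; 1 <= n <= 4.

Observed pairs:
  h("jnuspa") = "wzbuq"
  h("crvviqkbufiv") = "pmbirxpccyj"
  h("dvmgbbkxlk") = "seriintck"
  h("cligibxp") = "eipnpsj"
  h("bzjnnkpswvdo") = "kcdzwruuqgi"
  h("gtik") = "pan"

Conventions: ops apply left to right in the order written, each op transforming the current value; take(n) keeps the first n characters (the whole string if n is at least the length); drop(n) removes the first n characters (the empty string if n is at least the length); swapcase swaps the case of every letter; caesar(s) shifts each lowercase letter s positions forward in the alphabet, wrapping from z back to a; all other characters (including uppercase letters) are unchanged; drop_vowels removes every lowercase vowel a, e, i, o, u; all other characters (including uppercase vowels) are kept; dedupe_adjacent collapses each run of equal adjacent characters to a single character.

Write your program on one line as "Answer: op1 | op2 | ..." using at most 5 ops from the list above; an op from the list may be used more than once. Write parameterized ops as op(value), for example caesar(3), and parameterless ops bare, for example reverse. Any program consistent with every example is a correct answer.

caesar(15) | reverse | drop(1) | caesar(18)

Check, running the answer program on each example:
  "jnuspa" -> "ycjhep" -> "pehjcy" -> "ehjcy" -> "wzbuq"
  "crvviqkbufiv" -> "rgkkxfzqjuxk" -> "kxujqzfxkkgr" -> "xujqzfxkkgr" -> "pmbirxpccyj"
  "dvmgbbkxlk" -> "skbvqqzmaz" -> "zamzqqvbks" -> "amzqqvbks" -> "seriintck"
  "cligibxp" -> "raxvxqme" -> "emqxvxar" -> "mqxvxar" -> "eipnpsj"
  "bzjnnkpswvdo" -> "qoycczehlksd" -> "dsklhezccyoq" -> "sklhezccyoq" -> "kcdzwruuqgi"
  "gtik" -> "vixz" -> "zxiv" -> "xiv" -> "pan"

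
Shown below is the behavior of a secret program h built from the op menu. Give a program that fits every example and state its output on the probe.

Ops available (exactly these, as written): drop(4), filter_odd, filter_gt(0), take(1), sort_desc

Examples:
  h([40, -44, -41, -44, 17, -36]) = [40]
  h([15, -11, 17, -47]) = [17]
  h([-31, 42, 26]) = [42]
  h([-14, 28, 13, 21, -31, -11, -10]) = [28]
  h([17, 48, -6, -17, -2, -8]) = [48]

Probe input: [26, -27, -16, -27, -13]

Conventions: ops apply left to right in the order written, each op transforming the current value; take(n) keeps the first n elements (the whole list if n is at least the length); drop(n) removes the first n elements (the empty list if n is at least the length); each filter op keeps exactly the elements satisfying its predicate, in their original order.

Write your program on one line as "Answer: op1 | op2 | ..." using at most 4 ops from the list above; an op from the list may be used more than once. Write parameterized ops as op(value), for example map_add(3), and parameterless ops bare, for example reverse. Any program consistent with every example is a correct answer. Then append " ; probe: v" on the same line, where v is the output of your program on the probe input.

sort_desc | filter_gt(0) | take(1) ; probe: [26]

Check, running the answer program on each example:
  [40, -44, -41, -44, 17, -36] -> [40, 17, -36, -41, -44, -44] -> [40, 17] -> [40]
  [15, -11, 17, -47] -> [17, 15, -11, -47] -> [17, 15] -> [17]
  [-31, 42, 26] -> [42, 26, -31] -> [42, 26] -> [42]
  [-14, 28, 13, 21, -31, -11, -10] -> [28, 21, 13, -10, -11, -14, -31] -> [28, 21, 13] -> [28]
  [17, 48, -6, -17, -2, -8] -> [48, 17, -2, -6, -8, -17] -> [48, 17] -> [48]
  probe: [26, -27, -16, -27, -13] -> [26, -13, -16, -27, -27] -> [26] -> [26]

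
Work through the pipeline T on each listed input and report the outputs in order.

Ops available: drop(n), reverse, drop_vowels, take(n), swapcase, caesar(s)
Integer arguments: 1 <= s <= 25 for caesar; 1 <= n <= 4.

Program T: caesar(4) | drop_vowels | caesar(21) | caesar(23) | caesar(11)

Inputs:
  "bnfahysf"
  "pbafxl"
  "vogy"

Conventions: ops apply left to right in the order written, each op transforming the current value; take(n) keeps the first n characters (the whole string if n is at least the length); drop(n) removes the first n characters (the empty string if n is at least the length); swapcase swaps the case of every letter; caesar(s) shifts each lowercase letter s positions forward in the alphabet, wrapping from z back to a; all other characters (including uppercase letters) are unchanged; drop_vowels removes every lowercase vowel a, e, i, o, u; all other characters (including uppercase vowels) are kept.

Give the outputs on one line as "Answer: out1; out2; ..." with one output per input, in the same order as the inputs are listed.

Execution, op by op:
  "bnfahysf" -> "frjelcwj" -> "frjlcwj" -> "amegxre" -> "xjbduob" -> "iumofzm"
  "pbafxl" -> "tfejbp" -> "tfjbp" -> "oaewk" -> "lxbth" -> "wimes"
  "vogy" -> "zskc" -> "zskc" -> "unfx" -> "rkcu" -> "cvnf"

"iumofzm"; "wimes"; "cvnf"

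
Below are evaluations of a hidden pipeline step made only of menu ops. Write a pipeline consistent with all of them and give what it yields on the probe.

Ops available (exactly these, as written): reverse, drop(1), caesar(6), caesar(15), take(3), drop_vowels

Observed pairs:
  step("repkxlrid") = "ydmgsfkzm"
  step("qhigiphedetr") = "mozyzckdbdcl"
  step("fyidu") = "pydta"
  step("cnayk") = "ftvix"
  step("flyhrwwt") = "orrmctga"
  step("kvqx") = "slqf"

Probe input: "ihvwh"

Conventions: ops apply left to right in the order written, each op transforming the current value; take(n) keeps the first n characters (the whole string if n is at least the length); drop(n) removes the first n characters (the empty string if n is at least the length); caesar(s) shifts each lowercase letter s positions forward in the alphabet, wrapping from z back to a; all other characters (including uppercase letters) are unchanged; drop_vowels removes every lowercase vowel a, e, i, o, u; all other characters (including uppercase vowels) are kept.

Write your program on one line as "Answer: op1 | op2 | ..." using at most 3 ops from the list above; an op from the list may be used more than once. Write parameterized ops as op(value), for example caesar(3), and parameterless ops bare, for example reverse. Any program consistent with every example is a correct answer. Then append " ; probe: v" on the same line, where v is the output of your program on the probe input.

caesar(15) | reverse | caesar(6) ; probe: "crqcd"

Check, running the answer program on each example:
  "repkxlrid" -> "gtezmagxs" -> "sxgamzetg" -> "ydmgsfkzm"
  "qhigiphedetr" -> "fwxvxewtstig" -> "gitstwexvxwf" -> "mozyzckdbdcl"
  "fyidu" -> "unxsj" -> "jsxnu" -> "pydta"
  "cnayk" -> "rcpnz" -> "znpcr" -> "ftvix"
  "flyhrwwt" -> "uanwglli" -> "illgwnau" -> "orrmctga"
  "kvqx" -> "zkfm" -> "mfkz" -> "slqf"
  probe: "ihvwh" -> "xwklw" -> "wlkwx" -> "crqcd"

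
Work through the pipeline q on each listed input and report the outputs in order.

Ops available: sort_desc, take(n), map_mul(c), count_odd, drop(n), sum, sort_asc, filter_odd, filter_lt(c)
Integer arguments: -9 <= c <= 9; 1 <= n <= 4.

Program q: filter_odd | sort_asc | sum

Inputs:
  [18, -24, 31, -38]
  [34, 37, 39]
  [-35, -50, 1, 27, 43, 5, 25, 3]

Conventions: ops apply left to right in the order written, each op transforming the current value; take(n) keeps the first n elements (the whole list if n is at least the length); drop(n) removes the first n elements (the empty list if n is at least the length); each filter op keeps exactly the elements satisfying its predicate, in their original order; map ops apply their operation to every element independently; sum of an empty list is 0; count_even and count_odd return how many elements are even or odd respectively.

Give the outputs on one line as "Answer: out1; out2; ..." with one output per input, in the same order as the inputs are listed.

Execution, op by op:
  [18, -24, 31, -38] -> [31] -> [31] -> 31
  [34, 37, 39] -> [37, 39] -> [37, 39] -> 76
  [-35, -50, 1, 27, 43, 5, 25, 3] -> [-35, 1, 27, 43, 5, 25, 3] -> [-35, 1, 3, 5, 25, 27, 43] -> 69

31; 76; 69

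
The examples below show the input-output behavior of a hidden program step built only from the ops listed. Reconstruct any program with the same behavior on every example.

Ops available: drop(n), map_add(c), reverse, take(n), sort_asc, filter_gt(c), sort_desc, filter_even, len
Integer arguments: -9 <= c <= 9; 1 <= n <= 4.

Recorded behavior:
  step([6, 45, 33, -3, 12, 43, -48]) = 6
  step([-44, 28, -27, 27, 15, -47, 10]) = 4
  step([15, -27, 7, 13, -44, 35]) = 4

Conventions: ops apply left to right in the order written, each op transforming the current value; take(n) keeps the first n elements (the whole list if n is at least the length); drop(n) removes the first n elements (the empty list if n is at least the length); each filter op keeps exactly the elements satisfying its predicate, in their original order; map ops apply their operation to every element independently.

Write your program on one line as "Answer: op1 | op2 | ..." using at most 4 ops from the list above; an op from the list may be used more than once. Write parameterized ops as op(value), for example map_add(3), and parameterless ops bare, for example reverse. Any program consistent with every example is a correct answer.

reverse | sort_asc | filter_gt(-4) | len

Check, running the answer program on each example:
  [6, 45, 33, -3, 12, 43, -48] -> [-48, 43, 12, -3, 33, 45, 6] -> [-48, -3, 6, 12, 33, 43, 45] -> [-3, 6, 12, 33, 43, 45] -> 6
  [-44, 28, -27, 27, 15, -47, 10] -> [10, -47, 15, 27, -27, 28, -44] -> [-47, -44, -27, 10, 15, 27, 28] -> [10, 15, 27, 28] -> 4
  [15, -27, 7, 13, -44, 35] -> [35, -44, 13, 7, -27, 15] -> [-44, -27, 7, 13, 15, 35] -> [7, 13, 15, 35] -> 4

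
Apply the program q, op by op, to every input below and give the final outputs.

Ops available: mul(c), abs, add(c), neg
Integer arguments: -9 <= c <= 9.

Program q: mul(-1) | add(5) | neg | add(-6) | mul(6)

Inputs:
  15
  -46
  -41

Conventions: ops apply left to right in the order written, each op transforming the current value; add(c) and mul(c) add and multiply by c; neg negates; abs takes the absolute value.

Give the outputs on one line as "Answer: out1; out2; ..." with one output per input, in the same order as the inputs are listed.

Execution, op by op:
  15 -> -15 -> -10 -> 10 -> 4 -> 24
  -46 -> 46 -> 51 -> -51 -> -57 -> -342
  -41 -> 41 -> 46 -> -46 -> -52 -> -312

24; -342; -312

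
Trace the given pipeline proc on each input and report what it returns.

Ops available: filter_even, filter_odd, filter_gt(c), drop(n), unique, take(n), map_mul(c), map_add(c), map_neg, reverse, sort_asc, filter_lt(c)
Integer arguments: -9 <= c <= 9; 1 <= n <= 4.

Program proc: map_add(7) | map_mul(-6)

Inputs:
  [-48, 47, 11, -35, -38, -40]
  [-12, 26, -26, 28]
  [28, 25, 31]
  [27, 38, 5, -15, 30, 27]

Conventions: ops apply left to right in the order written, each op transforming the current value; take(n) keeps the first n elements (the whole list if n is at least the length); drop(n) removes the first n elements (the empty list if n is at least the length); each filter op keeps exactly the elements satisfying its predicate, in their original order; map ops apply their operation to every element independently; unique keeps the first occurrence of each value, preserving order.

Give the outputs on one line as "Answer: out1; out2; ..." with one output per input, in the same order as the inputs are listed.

Execution, op by op:
  [-48, 47, 11, -35, -38, -40] -> [-41, 54, 18, -28, -31, -33] -> [246, -324, -108, 168, 186, 198]
  [-12, 26, -26, 28] -> [-5, 33, -19, 35] -> [30, -198, 114, -210]
  [28, 25, 31] -> [35, 32, 38] -> [-210, -192, -228]
  [27, 38, 5, -15, 30, 27] -> [34, 45, 12, -8, 37, 34] -> [-204, -270, -72, 48, -222, -204]

[246, -324, -108, 168, 186, 198]; [30, -198, 114, -210]; [-210, -192, -228]; [-204, -270, -72, 48, -222, -204]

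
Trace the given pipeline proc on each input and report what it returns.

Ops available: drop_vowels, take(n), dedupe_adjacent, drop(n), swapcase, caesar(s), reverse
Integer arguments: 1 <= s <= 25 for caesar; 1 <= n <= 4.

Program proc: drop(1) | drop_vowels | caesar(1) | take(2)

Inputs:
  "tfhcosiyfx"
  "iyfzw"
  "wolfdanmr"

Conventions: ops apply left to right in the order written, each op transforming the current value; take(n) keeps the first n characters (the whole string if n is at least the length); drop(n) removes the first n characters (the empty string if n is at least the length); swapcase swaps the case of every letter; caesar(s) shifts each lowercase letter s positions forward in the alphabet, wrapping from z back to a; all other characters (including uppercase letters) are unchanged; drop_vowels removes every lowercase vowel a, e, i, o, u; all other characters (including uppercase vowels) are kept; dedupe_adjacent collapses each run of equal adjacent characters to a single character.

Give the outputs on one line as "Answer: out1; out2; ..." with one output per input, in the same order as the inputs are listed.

Execution, op by op:
  "tfhcosiyfx" -> "fhcosiyfx" -> "fhcsyfx" -> "gidtzgy" -> "gi"
  "iyfzw" -> "yfzw" -> "yfzw" -> "zgax" -> "zg"
  "wolfdanmr" -> "olfdanmr" -> "lfdnmr" -> "mgeons" -> "mg"

"gi"; "zg"; "mg"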